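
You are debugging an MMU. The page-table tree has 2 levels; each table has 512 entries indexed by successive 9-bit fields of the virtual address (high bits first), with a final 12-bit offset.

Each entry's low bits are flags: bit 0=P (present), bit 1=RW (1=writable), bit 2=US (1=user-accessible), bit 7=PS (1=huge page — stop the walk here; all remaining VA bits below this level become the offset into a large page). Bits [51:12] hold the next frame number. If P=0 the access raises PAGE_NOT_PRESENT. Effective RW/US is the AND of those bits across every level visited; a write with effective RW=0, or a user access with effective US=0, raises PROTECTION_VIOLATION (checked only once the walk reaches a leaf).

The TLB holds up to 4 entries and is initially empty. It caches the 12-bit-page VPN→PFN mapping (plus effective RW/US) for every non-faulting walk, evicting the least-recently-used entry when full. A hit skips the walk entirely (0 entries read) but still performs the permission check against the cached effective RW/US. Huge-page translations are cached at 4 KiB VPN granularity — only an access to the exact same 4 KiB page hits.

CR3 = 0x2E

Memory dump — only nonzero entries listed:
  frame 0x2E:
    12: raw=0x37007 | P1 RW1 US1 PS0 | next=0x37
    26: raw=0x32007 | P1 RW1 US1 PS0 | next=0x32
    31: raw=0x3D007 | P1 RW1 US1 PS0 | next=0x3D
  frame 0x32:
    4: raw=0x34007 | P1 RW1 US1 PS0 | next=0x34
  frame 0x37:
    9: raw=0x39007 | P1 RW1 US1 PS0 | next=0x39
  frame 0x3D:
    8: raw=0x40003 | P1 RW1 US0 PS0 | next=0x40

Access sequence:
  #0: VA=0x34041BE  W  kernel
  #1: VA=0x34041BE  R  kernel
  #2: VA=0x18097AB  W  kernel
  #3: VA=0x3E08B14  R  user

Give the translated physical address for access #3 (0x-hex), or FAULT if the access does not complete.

Trace:
#0 VA=0x34041BE (w,kernel):
  L0: frame=0x2E idx=26 entry=0x32007 [P=1 RW=1 US=1 PS=0]
  L1: frame=0x32 idx=4 entry=0x34007 [P=1 RW=1 US=1 PS=0]
  → PA=0x341BE  (2 entries read)
#1 VA=0x34041BE (r,kernel):
  TLB hit vpn=0x3404 → PA=0x341BE
#2 VA=0x18097AB (w,kernel):
  L0: frame=0x2E idx=12 entry=0x37007 [P=1 RW=1 US=1 PS=0]
  L1: frame=0x37 idx=9 entry=0x39007 [P=1 RW=1 US=1 PS=0]
  → PA=0x397AB  (2 entries read)
#3 VA=0x3E08B14 (r,user):
  L0: frame=0x2E idx=31 entry=0x3D007 [P=1 RW=1 US=1 PS=0]
  L1: frame=0x3D idx=8 entry=0x40003 [P=1 RW=1 US=0 PS=0]
  ⇒ fault: PROTECTION_VIOLATION  — 2 lookups

Access #3 PA: FAULT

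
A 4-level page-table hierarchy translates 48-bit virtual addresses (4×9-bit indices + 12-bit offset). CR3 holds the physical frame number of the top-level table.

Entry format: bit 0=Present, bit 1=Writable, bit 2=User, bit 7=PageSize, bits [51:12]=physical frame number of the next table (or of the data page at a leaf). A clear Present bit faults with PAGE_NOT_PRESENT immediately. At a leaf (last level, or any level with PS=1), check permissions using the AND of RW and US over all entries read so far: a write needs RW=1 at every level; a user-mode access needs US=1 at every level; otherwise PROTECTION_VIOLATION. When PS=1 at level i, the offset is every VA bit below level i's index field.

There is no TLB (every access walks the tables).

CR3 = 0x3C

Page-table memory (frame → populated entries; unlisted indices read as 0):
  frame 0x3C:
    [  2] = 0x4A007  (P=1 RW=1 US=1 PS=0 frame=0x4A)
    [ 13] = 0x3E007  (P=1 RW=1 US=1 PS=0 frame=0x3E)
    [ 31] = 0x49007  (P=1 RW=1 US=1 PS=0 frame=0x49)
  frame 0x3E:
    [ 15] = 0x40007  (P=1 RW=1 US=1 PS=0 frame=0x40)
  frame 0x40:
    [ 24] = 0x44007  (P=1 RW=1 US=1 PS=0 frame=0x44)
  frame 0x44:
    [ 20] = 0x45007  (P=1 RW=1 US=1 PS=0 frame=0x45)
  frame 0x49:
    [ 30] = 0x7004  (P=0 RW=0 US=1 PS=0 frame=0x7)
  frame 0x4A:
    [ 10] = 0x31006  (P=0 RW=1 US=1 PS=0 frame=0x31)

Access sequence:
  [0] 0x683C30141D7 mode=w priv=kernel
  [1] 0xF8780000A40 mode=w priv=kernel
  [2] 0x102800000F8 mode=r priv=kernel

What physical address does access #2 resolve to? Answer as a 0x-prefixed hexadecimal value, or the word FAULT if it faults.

Per-access translation:
#0 VA=0x683C30141D7 (w,kernel):
  [0] read 0x3C idx=13: raw=0x3E007 flags P=1 W=1 U=1 S=0
  [1] read 0x3E idx=15: raw=0x40007 flags P=1 W=1 U=1 S=0
  [2] read 0x40 idx=24: raw=0x44007 flags P=1 W=1 U=1 S=0
  [3] read 0x44 idx=20: raw=0x45007 flags P=1 W=1 U=1 S=0
  ⇒ phys 0x451D7  [4 reads]
#1 VA=0xF8780000A40 (w,kernel):
  [0] read 0x3C idx=31: raw=0x49007 flags P=1 W=1 U=1 S=0
  [1] read 0x49 idx=30: raw=0x7004 flags P=0 W=0 U=1 S=0
  ✗ PAGE_NOT_PRESENT  [2 reads]
#2 VA=0x102800000F8 (r,kernel):
  [0] read 0x3C idx=2: raw=0x4A007 flags P=1 W=1 U=1 S=0
  [1] read 0x4A idx=10: raw=0x31006 flags P=0 W=1 U=1 S=0
  ✗ PAGE_NOT_PRESENT  [2 reads]

Access #2 PA: FAULT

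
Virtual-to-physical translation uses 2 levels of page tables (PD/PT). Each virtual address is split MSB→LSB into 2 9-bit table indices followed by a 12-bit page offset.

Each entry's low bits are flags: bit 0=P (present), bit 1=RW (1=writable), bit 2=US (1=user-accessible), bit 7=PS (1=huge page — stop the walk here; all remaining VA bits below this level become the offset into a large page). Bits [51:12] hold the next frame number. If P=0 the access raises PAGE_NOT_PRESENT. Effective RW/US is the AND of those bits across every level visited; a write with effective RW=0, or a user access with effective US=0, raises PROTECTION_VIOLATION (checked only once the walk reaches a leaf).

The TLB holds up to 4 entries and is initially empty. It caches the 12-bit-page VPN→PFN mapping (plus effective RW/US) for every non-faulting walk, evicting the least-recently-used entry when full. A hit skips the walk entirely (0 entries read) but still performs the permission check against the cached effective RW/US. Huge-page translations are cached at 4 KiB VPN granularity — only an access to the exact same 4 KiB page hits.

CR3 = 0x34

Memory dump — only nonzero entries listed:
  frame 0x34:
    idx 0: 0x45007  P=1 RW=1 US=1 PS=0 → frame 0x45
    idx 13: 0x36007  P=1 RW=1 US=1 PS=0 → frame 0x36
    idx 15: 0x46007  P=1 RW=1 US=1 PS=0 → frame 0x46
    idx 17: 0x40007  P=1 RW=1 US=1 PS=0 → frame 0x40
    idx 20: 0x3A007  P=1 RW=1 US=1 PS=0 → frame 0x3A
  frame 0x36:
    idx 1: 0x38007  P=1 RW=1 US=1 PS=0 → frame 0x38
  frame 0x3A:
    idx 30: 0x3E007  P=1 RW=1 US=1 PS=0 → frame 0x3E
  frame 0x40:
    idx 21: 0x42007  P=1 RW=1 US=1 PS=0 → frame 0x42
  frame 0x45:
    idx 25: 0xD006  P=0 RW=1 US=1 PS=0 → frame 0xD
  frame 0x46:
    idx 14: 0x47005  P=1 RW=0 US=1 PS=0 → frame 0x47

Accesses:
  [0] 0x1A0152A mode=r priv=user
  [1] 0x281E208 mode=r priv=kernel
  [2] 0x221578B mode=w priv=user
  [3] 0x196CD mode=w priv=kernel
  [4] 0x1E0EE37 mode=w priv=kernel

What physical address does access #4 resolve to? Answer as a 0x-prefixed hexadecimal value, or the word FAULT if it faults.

Trace:
#0 VA=0x1A0152A (r,user):
  L0: frame=0x34 idx=13 entry=0x36007 [P=1 RW=1 US=1 PS=0]
  L1: frame=0x36 idx=1 entry=0x38007 [P=1 RW=1 US=1 PS=0]
  ⇒ phys 0x3852A  [2 reads]
#1 VA=0x281E208 (r,kernel):
  L0: frame=0x34 idx=20 entry=0x3A007 [P=1 RW=1 US=1 PS=0]
  L1: frame=0x3A idx=30 entry=0x3E007 [P=1 RW=1 US=1 PS=0]
  ⇒ phys 0x3E208  [2 reads]
#2 VA=0x221578B (w,user):
  L0: frame=0x34 idx=17 entry=0x40007 [P=1 RW=1 US=1 PS=0]
  L1: frame=0x40 idx=21 entry=0x42007 [P=1 RW=1 US=1 PS=0]
  ⇒ phys 0x4278B  [2 reads]
#3 VA=0x196CD (w,kernel):
  L0: frame=0x34 idx=0 entry=0x45007 [P=1 RW=1 US=1 PS=0]
  L1: frame=0x45 idx=25 entry=0xD006 [P=0 RW=1 US=1 PS=0]
  ✗ PAGE_NOT_PRESENT  [2 reads]
#4 VA=0x1E0EE37 (w,kernel):
  L0: frame=0x34 idx=15 entry=0x46007 [P=1 RW=1 US=1 PS=0]
  L1: frame=0x46 idx=14 entry=0x47005 [P=1 RW=0 US=1 PS=0]
  ✗ PROTECTION_VIOLATION  [2 reads]

Access #4 PA: FAULT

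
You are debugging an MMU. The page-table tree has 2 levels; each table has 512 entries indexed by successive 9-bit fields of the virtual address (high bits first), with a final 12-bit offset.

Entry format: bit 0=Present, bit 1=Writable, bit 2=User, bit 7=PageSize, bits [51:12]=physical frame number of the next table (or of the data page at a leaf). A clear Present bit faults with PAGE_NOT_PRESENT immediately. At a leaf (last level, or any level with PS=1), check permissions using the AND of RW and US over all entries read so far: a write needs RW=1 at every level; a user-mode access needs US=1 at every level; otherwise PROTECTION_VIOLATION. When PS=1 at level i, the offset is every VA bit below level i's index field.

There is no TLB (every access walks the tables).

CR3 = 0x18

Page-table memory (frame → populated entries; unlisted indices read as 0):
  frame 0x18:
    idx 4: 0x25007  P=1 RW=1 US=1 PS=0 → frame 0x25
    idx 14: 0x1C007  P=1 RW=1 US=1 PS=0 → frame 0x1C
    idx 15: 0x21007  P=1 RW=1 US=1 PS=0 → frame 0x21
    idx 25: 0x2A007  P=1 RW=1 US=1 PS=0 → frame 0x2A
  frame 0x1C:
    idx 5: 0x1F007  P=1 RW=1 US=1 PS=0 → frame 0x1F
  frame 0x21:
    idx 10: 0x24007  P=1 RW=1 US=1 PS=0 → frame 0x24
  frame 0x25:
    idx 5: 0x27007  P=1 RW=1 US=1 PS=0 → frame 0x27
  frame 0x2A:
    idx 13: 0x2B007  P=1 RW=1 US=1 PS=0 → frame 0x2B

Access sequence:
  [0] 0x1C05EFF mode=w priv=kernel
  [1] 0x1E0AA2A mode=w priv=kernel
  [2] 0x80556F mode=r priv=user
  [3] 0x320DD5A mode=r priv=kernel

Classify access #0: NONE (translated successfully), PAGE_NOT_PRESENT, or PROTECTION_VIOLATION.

Trace:
#0 VA=0x1C05EFF (w,kernel):
  [0] read 0x18 idx=14: raw=0x1C007 flags P=1 W=1 U=1 S=0
  [1] read 0x1C idx=5: raw=0x1F007 flags P=1 W=1 U=1 S=0
  → PA=0x1FEFF  (2 entries read)
#1 VA=0x1E0AA2A (w,kernel):
  [0] read 0x18 idx=15: raw=0x21007 flags P=1 W=1 U=1 S=0
  [1] read 0x21 idx=10: raw=0x24007 flags P=1 W=1 U=1 S=0
  → PA=0x24A2A  (2 entries read)
#2 VA=0x80556F (r,user):
  [0] read 0x18 idx=4: raw=0x25007 flags P=1 W=1 U=1 S=0
  [1] read 0x25 idx=5: raw=0x27007 flags P=1 W=1 U=1 S=0
  → PA=0x2756F  (2 entries read)
#3 VA=0x320DD5A (r,kernel):
  [0] read 0x18 idx=25: raw=0x2A007 flags P=1 W=1 U=1 S=0
  [1] read 0x2A idx=13: raw=0x2B007 flags P=1 W=1 U=1 S=0
  → PA=0x2BD5A  (2 entries read)

Access #0 fault: NONE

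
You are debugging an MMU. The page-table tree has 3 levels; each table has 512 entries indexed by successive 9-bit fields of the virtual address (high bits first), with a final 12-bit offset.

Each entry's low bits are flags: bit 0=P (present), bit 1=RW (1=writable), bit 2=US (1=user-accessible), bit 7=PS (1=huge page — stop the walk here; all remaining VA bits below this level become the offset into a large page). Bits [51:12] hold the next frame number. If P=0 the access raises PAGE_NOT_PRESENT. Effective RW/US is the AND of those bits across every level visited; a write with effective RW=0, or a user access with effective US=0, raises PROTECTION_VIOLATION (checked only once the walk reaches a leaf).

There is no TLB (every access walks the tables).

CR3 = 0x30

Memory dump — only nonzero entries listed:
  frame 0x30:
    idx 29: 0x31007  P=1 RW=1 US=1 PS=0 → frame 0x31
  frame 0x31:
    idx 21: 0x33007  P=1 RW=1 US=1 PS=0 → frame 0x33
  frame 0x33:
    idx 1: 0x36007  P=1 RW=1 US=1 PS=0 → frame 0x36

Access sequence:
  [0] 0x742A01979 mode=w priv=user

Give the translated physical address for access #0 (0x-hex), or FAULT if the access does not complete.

Per-access translation:
#0 VA=0x742A01979 (w,user):
  L0 @0x30[29] → 0x31007  P=1,RW=1,US=1,PS=0
  L1 @0x31[21] → 0x33007  P=1,RW=1,US=1,PS=0
  L2 @0x33[1] → 0x36007  P=1,RW=1,US=1,PS=0
  ✓ 0x36979  — 3 lookups

Access #0 PA: 0x36979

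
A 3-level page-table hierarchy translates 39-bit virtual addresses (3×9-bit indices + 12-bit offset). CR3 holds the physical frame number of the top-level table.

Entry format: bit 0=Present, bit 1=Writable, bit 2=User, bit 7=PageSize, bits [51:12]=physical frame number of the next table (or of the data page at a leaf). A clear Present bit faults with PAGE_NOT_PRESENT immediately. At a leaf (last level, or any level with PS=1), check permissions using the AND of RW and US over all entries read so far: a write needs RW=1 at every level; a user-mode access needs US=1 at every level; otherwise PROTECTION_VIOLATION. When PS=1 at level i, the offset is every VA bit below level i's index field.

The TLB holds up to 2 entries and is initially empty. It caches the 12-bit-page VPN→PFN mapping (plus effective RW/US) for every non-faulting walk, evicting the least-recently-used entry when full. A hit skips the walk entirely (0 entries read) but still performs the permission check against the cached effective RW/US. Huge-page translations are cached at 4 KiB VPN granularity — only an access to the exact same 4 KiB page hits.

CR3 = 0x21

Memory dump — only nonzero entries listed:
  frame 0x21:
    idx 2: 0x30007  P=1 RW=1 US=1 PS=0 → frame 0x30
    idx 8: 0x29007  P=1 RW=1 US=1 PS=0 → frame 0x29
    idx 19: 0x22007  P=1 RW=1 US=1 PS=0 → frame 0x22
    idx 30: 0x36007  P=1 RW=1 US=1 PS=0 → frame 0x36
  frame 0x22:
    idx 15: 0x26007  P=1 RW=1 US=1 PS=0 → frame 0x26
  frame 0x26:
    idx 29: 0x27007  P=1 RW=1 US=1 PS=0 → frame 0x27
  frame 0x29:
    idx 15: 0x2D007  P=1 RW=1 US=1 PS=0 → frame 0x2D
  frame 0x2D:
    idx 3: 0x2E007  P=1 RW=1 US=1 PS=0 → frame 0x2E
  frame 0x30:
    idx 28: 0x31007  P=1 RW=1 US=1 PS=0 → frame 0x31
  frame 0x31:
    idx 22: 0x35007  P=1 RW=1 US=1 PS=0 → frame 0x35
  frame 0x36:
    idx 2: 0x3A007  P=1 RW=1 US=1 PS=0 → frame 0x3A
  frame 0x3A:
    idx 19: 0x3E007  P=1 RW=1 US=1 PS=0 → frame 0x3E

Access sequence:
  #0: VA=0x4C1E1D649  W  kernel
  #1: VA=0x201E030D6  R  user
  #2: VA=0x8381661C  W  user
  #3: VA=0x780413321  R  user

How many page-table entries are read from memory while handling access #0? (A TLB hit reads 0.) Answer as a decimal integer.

Walk each access:
#0 VA=0x4C1E1D649 (w,kernel):
  L0 @0x21[19] → 0x22007  P=1,RW=1,US=1,PS=0
  L1 @0x22[15] → 0x26007  P=1,RW=1,US=1,PS=0
  L2 @0x26[29] → 0x27007  P=1,RW=1,US=1,PS=0
  → PA=0x27649  (3 entries read)
#1 VA=0x201E030D6 (r,user):
  L0 @0x21[8] → 0x29007  P=1,RW=1,US=1,PS=0
  L1 @0x29[15] → 0x2D007  P=1,RW=1,US=1,PS=0
  L2 @0x2D[3] → 0x2E007  P=1,RW=1,US=1,PS=0
  → PA=0x2E0D6  (3 entries read)
#2 VA=0x8381661C (w,user):
  L0 @0x21[2] → 0x30007  P=1,RW=1,US=1,PS=0
  L1 @0x30[28] → 0x31007  P=1,RW=1,US=1,PS=0
  L2 @0x31[22] → 0x35007  P=1,RW=1,US=1,PS=0
  → PA=0x3561C  (3 entries read)
#3 VA=0x780413321 (r,user):
  L0 @0x21[30] → 0x36007  P=1,RW=1,US=1,PS=0
  L1 @0x36[2] → 0x3A007  P=1,RW=1,US=1,PS=0
  L2 @0x3A[19] → 0x3E007  P=1,RW=1,US=1,PS=0
  → PA=0x3E321  (3 entries read)

Entries read for #0: 3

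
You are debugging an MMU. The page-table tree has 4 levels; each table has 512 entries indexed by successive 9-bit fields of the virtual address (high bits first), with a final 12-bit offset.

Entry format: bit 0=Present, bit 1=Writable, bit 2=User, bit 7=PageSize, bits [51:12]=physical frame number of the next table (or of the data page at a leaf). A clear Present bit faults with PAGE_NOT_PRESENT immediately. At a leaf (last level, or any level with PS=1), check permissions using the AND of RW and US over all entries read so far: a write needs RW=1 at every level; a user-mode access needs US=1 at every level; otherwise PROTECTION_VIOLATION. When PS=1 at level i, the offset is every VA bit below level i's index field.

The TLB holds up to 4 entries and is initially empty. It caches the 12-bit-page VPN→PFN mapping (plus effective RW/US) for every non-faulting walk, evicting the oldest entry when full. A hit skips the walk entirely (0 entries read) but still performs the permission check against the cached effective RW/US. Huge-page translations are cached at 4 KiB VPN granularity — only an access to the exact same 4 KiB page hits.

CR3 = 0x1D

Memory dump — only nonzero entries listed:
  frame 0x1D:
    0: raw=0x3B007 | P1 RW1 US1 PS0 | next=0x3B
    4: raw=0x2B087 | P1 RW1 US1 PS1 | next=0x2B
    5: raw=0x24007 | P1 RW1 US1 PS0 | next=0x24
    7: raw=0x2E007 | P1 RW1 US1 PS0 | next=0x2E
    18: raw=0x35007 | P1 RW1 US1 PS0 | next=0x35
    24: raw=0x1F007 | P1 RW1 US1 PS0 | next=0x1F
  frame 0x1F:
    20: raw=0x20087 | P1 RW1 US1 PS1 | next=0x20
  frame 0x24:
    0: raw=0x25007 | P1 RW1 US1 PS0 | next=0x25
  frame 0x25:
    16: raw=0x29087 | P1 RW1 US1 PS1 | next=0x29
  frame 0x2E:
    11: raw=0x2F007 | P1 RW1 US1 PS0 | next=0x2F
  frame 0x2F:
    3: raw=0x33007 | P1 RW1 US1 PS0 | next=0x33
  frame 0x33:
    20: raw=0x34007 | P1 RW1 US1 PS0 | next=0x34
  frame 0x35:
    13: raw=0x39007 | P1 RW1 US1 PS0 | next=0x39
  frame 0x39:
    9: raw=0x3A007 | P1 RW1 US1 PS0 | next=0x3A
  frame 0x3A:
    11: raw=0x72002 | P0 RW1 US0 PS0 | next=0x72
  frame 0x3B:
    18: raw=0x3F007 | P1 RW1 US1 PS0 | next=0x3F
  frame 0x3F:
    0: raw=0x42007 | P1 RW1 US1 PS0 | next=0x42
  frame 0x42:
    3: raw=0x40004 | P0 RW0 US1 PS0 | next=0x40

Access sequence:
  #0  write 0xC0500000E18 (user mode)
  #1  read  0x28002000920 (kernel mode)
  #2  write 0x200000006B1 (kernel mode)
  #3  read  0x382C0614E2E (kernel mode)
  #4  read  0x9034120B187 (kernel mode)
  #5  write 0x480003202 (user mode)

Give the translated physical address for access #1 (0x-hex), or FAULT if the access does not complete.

Trace:
#0 VA=0xC0500000E18 (w,user):
  L0 @0x1D[24] → 0x1F007  P=1,RW=1,US=1,PS=0
  L1 @0x1F[20] → 0x20087  P=1,RW=1,US=1,PS=1
  ✓ 0x20E18 (huge @L1)  — 2 lookups
#1 VA=0x28002000920 (r,kernel):
  L0 @0x1D[5] → 0x24007  P=1,RW=1,US=1,PS=0
  L1 @0x24[0] → 0x25007  P=1,RW=1,US=1,PS=0
  L2 @0x25[16] → 0x29087  P=1,RW=1,US=1,PS=1
  ✓ 0x29920 (huge @L2)  — 3 lookups
#2 VA=0x200000006B1 (w,kernel):
  L0 @0x1D[4] → 0x2B087  P=1,RW=1,US=1,PS=1
  ✓ 0x2B6B1 (huge @L0)  — 1 lookups
#3 VA=0x382C0614E2E (r,kernel):
  L0 @0x1D[7] → 0x2E007  P=1,RW=1,US=1,PS=0
  L1 @0x2E[11] → 0x2F007  P=1,RW=1,US=1,PS=0
  L2 @0x2F[3] → 0x33007  P=1,RW=1,US=1,PS=0
  L3 @0x33[20] → 0x34007  P=1,RW=1,US=1,PS=0
  ✓ 0x34E2E  — 4 lookups
#4 VA=0x9034120B187 (r,kernel):
  L0 @0x1D[18] → 0x35007  P=1,RW=1,US=1,PS=0
  L1 @0x35[13] → 0x39007  P=1,RW=1,US=1,PS=0
  L2 @0x39[9] → 0x3A007  P=1,RW=1,US=1,PS=0
  L3 @0x3A[11] → 0x72002  P=0,RW=1,US=0,PS=0
  ✗ PAGE_NOT_PRESENT  [4 reads]
#5 VA=0x480003202 (w,user):
  L0 @0x1D[0] → 0x3B007  P=1,RW=1,US=1,PS=0
  L1 @0x3B[18] → 0x3F007  P=1,RW=1,US=1,PS=0
  L2 @0x3F[0] → 0x42007  P=1,RW=1,US=1,PS=0
  L3 @0x42[3] → 0x40004  P=0,RW=0,US=1,PS=0
  ✗ PAGE_NOT_PRESENT  [4 reads]

Access #1 PA: 0x29920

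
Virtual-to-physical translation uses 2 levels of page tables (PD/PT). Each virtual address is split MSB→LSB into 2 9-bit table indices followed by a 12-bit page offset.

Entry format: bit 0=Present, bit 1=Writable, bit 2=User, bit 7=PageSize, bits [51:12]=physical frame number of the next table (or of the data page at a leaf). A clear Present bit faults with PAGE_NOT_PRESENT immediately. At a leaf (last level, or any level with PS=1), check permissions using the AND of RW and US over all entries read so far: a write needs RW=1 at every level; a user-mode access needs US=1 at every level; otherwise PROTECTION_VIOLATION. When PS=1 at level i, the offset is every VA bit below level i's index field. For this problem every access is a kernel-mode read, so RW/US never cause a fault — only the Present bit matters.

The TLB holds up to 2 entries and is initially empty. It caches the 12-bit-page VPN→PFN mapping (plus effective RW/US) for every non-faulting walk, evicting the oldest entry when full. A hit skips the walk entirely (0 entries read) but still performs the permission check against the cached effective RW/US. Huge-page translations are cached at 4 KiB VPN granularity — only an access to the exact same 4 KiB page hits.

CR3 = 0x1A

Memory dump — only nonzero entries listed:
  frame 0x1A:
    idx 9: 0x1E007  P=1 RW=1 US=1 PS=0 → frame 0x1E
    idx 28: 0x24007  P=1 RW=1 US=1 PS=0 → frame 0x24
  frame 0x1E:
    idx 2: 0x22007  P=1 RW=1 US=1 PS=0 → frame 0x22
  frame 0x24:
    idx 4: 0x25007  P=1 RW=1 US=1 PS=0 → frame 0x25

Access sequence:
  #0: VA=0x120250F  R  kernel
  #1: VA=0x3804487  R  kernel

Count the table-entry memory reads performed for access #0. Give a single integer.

Per-access translation:
#0 VA=0x120250F (r,kernel):
  [0] read 0x1A idx=9: raw=0x1E007 flags P=1 W=1 U=1 S=0
  [1] read 0x1E idx=2: raw=0x22007 flags P=1 W=1 U=1 S=0
  ⇒ phys 0x2250F  [2 reads]
#1 VA=0x3804487 (r,kernel):
  [0] read 0x1A idx=28: raw=0x24007 flags P=1 W=1 U=1 S=0
  [1] read 0x24 idx=4: raw=0x25007 flags P=1 W=1 U=1 S=0
  ⇒ phys 0x25487  [2 reads]

Entries read for #0: 2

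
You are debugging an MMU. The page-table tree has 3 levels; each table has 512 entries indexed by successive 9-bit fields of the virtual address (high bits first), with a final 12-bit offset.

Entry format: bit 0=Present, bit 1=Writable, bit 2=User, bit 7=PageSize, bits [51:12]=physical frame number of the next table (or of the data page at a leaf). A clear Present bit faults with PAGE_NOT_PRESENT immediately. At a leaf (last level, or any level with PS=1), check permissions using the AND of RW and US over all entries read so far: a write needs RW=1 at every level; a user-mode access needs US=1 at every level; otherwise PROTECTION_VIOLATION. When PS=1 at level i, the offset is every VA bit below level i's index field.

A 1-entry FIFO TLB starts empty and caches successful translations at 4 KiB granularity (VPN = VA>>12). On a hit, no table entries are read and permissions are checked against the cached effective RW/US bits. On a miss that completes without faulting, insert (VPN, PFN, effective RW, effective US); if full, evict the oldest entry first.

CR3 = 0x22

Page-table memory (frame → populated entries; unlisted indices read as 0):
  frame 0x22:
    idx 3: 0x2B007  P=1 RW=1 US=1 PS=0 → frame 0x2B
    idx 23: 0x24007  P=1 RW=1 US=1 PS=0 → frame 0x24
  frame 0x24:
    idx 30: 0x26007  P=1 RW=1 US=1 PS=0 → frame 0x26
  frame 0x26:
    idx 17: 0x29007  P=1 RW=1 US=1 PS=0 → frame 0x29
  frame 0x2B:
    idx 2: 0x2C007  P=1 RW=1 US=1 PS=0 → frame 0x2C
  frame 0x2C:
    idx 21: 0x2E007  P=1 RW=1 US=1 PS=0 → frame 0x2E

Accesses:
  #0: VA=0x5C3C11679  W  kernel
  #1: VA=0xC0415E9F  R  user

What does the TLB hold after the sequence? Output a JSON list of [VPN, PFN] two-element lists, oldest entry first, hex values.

Walk each access:
#0 VA=0x5C3C11679 (w,kernel):
  [0] read 0x22 idx=23: raw=0x24007 flags P=1 W=1 U=1 S=0
  [1] read 0x24 idx=30: raw=0x26007 flags P=1 W=1 U=1 S=0
  [2] read 0x26 idx=17: raw=0x29007 flags P=1 W=1 U=1 S=0
  ✓ 0x29679  — 3 lookups
#1 VA=0xC0415E9F (r,user):
  [0] read 0x22 idx=3: raw=0x2B007 flags P=1 W=1 U=1 S=0
  [1] read 0x2B idx=2: raw=0x2C007 flags P=1 W=1 U=1 S=0
  [2] read 0x2C idx=21: raw=0x2E007 flags P=1 W=1 U=1 S=0
  ✓ 0x2EE9F  — 3 lookups

TLB: [["0xC0415", "0x2E"]]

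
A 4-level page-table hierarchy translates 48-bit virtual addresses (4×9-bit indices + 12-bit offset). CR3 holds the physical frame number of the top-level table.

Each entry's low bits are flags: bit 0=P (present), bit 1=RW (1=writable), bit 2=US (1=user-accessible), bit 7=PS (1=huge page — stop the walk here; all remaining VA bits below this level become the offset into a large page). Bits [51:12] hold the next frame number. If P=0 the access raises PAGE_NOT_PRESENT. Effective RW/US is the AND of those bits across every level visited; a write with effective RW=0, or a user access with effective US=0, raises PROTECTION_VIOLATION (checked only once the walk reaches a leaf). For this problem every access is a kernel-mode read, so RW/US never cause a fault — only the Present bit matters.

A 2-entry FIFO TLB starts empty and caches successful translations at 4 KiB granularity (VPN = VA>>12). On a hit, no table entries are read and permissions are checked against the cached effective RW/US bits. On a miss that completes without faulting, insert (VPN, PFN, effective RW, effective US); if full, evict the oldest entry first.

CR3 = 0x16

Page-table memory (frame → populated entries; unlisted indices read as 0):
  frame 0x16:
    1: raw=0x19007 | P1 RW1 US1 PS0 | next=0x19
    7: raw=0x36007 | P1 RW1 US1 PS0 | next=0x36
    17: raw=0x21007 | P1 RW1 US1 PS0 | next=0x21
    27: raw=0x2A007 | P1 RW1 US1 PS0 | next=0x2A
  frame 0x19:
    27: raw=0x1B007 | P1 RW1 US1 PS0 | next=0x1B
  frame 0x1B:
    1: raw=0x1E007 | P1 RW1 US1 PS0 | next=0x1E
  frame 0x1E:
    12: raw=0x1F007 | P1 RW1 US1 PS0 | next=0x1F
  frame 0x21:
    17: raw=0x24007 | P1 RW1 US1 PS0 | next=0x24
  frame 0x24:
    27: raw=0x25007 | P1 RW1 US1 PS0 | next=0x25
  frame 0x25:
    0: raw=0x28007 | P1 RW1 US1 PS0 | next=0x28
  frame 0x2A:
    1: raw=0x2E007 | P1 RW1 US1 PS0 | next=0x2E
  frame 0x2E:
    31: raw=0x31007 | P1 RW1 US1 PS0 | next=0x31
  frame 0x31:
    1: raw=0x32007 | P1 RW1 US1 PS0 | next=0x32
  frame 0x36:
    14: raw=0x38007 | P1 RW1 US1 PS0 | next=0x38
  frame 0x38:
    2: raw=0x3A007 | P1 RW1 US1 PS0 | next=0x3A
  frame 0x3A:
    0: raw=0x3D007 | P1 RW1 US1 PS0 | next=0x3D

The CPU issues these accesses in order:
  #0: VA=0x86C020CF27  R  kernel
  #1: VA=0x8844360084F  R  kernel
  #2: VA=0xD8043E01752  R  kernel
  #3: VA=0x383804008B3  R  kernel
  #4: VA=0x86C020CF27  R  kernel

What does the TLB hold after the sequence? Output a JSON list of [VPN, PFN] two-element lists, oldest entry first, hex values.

Trace:
#0 VA=0x86C020CF27 (r,kernel):
  [0] read 0x16 idx=1: raw=0x19007 flags P=1 W=1 U=1 S=0
  [1] read 0x19 idx=27: raw=0x1B007 flags P=1 W=1 U=1 S=0
  [2] read 0x1B idx=1: raw=0x1E007 flags P=1 W=1 U=1 S=0
  [3] read 0x1E idx=12: raw=0x1F007 flags P=1 W=1 U=1 S=0
  → PA=0x1FF27  (4 entries read)
#1 VA=0x8844360084F (r,kernel):
  [0] read 0x16 idx=17: raw=0x21007 flags P=1 W=1 U=1 S=0
  [1] read 0x21 idx=17: raw=0x24007 flags P=1 W=1 U=1 S=0
  [2] read 0x24 idx=27: raw=0x25007 flags P=1 W=1 U=1 S=0
  [3] read 0x25 idx=0: raw=0x28007 flags P=1 W=1 U=1 S=0
  → PA=0x2884F  (4 entries read)
#2 VA=0xD8043E01752 (r,kernel):
  [0] read 0x16 idx=27: raw=0x2A007 flags P=1 W=1 U=1 S=0
  [1] read 0x2A idx=1: raw=0x2E007 flags P=1 W=1 U=1 S=0
  [2] read 0x2E idx=31: raw=0x31007 flags P=1 W=1 U=1 S=0
  [3] read 0x31 idx=1: raw=0x32007 flags P=1 W=1 U=1 S=0
  → PA=0x32752  (4 entries read)
#3 VA=0x383804008B3 (r,kernel):
  [0] read 0x16 idx=7: raw=0x36007 flags P=1 W=1 U=1 S=0
  [1] read 0x36 idx=14: raw=0x38007 flags P=1 W=1 U=1 S=0
  [2] read 0x38 idx=2: raw=0x3A007 flags P=1 W=1 U=1 S=0
  [3] read 0x3A idx=0: raw=0x3D007 flags P=1 W=1 U=1 S=0
  → PA=0x3D8B3  (4 entries read)
#4 VA=0x86C020CF27 (r,kernel):
  [0] read 0x16 idx=1: raw=0x19007 flags P=1 W=1 U=1 S=0
  [1] read 0x19 idx=27: raw=0x1B007 flags P=1 W=1 U=1 S=0
  [2] read 0x1B idx=1: raw=0x1E007 flags P=1 W=1 U=1 S=0
  [3] read 0x1E idx=12: raw=0x1F007 flags P=1 W=1 U=1 S=0
  → PA=0x1FF27  (4 entries read)

TLB: [["0x38380400", "0x3D"], ["0x86C020C", "0x1F"]]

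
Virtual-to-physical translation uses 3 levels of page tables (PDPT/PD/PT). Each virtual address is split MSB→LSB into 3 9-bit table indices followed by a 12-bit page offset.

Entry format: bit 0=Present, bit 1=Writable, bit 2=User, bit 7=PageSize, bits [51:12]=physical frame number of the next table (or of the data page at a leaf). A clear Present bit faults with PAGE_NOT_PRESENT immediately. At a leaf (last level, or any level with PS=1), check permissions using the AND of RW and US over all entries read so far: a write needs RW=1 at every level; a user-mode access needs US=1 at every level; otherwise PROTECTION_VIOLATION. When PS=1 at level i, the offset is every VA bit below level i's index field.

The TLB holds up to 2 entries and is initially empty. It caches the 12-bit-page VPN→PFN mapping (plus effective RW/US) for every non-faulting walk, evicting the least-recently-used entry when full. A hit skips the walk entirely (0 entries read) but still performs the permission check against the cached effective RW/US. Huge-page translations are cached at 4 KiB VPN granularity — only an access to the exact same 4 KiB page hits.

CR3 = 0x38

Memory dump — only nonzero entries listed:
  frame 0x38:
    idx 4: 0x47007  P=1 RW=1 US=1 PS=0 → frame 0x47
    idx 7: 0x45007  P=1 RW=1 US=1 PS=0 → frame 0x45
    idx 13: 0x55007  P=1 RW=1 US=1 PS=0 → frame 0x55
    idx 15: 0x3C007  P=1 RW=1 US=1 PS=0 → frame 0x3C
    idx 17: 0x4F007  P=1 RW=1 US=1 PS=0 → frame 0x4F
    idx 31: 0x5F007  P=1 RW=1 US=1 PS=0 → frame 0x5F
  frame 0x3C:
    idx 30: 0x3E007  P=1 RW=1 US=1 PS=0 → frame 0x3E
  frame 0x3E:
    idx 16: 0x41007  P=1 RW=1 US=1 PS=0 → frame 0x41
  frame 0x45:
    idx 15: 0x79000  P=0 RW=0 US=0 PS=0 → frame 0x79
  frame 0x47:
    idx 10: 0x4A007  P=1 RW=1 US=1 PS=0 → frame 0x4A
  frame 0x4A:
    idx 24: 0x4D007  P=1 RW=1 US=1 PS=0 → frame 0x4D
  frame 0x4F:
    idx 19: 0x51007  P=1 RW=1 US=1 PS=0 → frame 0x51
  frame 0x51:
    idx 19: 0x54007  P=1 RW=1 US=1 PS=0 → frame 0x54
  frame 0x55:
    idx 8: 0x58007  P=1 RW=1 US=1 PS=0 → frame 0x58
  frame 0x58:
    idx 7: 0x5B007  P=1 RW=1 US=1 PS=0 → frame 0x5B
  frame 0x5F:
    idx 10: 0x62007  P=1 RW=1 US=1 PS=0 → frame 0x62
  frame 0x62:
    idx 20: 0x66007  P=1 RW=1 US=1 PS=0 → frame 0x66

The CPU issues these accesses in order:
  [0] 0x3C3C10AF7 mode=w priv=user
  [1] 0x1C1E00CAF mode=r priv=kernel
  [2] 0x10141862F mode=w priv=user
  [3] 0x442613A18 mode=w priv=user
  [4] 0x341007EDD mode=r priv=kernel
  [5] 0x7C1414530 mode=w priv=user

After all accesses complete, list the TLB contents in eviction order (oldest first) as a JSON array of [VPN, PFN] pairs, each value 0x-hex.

Trace:
#0 VA=0x3C3C10AF7 (w,user):
  L0 @0x38[15] → 0x3C007  P=1,RW=1,US=1,PS=0
  L1 @0x3C[30] → 0x3E007  P=1,RW=1,US=1,PS=0
  L2 @0x3E[16] → 0x41007  P=1,RW=1,US=1,PS=0
  ⇒ phys 0x41AF7  [3 reads]
#1 VA=0x1C1E00CAF (r,kernel):
  L0 @0x38[7] → 0x45007  P=1,RW=1,US=1,PS=0
  L1 @0x45[15] → 0x79000  P=0,RW=0,US=0,PS=0
  ✗ PAGE_NOT_PRESENT  [2 reads]
#2 VA=0x10141862F (w,user):
  L0 @0x38[4] → 0x47007  P=1,RW=1,US=1,PS=0
  L1 @0x47[10] → 0x4A007  P=1,RW=1,US=1,PS=0
  L2 @0x4A[24] → 0x4D007  P=1,RW=1,US=1,PS=0
  ⇒ phys 0x4D62F  [3 reads]
#3 VA=0x442613A18 (w,user):
  L0 @0x38[17] → 0x4F007  P=1,RW=1,US=1,PS=0
  L1 @0x4F[19] → 0x51007  P=1,RW=1,US=1,PS=0
  L2 @0x51[19] → 0x54007  P=1,RW=1,US=1,PS=0
  ⇒ phys 0x54A18  [3 reads]
#4 VA=0x341007EDD (r,kernel):
  L0 @0x38[13] → 0x55007  P=1,RW=1,US=1,PS=0
  L1 @0x55[8] → 0x58007  P=1,RW=1,US=1,PS=0
  L2 @0x58[7] → 0x5B007  P=1,RW=1,US=1,PS=0
  ⇒ phys 0x5BEDD  [3 reads]
#5 VA=0x7C1414530 (w,user):
  L0 @0x38[31] → 0x5F007  P=1,RW=1,US=1,PS=0
  L1 @0x5F[10] → 0x62007  P=1,RW=1,US=1,PS=0
  L2 @0x62[20] → 0x66007  P=1,RW=1,US=1,PS=0
  ⇒ phys 0x66530  [3 reads]

TLB: [["0x341007", "0x5B"], ["0x7C1414", "0x66"]]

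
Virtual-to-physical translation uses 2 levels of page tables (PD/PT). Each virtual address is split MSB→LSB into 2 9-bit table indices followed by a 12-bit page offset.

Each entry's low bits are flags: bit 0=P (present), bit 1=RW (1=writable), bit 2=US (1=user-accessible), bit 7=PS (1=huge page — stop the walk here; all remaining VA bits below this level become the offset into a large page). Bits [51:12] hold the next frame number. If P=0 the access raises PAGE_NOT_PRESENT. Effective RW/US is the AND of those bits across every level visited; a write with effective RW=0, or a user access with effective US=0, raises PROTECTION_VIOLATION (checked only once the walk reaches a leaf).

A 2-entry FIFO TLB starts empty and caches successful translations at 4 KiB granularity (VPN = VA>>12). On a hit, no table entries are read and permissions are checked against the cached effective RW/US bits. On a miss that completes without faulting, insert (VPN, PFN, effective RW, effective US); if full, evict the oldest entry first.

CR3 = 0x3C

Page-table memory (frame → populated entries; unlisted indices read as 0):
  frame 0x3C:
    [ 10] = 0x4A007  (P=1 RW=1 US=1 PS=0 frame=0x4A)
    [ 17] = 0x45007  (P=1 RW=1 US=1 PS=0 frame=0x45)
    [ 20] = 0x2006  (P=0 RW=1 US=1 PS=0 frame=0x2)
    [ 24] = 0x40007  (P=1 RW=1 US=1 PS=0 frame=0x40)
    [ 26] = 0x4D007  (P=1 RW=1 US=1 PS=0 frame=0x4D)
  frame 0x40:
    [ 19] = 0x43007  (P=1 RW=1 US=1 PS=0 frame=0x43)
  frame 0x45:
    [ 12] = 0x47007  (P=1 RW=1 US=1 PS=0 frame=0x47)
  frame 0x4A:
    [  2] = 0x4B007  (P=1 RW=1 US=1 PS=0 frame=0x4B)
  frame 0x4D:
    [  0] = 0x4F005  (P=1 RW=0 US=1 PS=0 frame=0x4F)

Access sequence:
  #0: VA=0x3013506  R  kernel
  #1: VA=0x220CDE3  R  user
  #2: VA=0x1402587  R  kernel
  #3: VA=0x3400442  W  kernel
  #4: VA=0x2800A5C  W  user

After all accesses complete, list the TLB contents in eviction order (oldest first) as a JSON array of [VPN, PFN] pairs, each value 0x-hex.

Walk each access:
#0 VA=0x3013506 (r,kernel):
  lvl0: tbl 0x3C, slot 24 ⇒ 0x40007 (P1/RW1/US1/PS0)
  lvl1: tbl 0x40, slot 19 ⇒ 0x43007 (P1/RW1/US1/PS0)
  → PA=0x43506  (2 entries read)
#1 VA=0x220CDE3 (r,user):
  lvl0: tbl 0x3C, slot 17 ⇒ 0x45007 (P1/RW1/US1/PS0)
  lvl1: tbl 0x45, slot 12 ⇒ 0x47007 (P1/RW1/US1/PS0)
  → PA=0x47DE3  (2 entries read)
#2 VA=0x1402587 (r,kernel):
  lvl0: tbl 0x3C, slot 10 ⇒ 0x4A007 (P1/RW1/US1/PS0)
  lvl1: tbl 0x4A, slot 2 ⇒ 0x4B007 (P1/RW1/US1/PS0)
  → PA=0x4B587  (2 entries read)
#3 VA=0x3400442 (w,kernel):
  lvl0: tbl 0x3C, slot 26 ⇒ 0x4D007 (P1/RW1/US1/PS0)
  lvl1: tbl 0x4D, slot 0 ⇒ 0x4F005 (P1/RW0/US1/PS0)
  ✗ PROTECTION_VIOLATION  [2 reads]
#4 VA=0x2800A5C (w,user):
  lvl0: tbl 0x3C, slot 20 ⇒ 0x2006 (P0/RW1/US1/PS0)
  ✗ PAGE_NOT_PRESENT  [1 reads]

TLB: [["0x220C", "0x47"], ["0x1402", "0x4B"]]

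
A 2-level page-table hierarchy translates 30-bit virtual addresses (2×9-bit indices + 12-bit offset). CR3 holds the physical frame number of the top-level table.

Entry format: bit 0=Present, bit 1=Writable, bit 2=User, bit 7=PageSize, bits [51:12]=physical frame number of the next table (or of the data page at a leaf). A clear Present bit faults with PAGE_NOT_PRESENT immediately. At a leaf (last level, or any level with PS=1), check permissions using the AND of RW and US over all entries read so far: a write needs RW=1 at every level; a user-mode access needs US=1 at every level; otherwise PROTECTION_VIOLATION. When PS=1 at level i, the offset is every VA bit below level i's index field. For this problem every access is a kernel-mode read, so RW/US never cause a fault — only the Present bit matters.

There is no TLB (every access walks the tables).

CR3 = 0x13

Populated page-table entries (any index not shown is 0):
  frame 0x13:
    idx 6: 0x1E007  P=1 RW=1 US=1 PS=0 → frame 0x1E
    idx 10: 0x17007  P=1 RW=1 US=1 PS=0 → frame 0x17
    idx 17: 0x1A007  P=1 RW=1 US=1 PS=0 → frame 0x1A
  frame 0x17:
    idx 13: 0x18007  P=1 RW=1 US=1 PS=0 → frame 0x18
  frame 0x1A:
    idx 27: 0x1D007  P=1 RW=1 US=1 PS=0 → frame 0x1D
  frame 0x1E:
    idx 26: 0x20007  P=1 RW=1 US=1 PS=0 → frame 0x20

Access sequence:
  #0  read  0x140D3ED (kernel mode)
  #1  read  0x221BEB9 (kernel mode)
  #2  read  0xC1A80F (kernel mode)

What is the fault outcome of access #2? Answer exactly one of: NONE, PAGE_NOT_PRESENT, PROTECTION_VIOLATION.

Walk each access:
#0 VA=0x140D3ED (r,kernel):
  [0] read 0x13 idx=10: raw=0x17007 flags P=1 W=1 U=1 S=0
  [1] read 0x17 idx=13: raw=0x18007 flags P=1 W=1 U=1 S=0
  ✓ 0x183ED  — 2 lookups
#1 VA=0x221BEB9 (r,kernel):
  [0] read 0x13 idx=17: raw=0x1A007 flags P=1 W=1 U=1 S=0
  [1] read 0x1A idx=27: raw=0x1D007 flags P=1 W=1 U=1 S=0
  ✓ 0x1DEB9  — 2 lookups
#2 VA=0xC1A80F (r,kernel):
  [0] read 0x13 idx=6: raw=0x1E007 flags P=1 W=1 U=1 S=0
  [1] read 0x1E idx=26: raw=0x20007 flags P=1 W=1 U=1 S=0
  ✓ 0x2080F  — 2 lookups

Access #2 fault: NONE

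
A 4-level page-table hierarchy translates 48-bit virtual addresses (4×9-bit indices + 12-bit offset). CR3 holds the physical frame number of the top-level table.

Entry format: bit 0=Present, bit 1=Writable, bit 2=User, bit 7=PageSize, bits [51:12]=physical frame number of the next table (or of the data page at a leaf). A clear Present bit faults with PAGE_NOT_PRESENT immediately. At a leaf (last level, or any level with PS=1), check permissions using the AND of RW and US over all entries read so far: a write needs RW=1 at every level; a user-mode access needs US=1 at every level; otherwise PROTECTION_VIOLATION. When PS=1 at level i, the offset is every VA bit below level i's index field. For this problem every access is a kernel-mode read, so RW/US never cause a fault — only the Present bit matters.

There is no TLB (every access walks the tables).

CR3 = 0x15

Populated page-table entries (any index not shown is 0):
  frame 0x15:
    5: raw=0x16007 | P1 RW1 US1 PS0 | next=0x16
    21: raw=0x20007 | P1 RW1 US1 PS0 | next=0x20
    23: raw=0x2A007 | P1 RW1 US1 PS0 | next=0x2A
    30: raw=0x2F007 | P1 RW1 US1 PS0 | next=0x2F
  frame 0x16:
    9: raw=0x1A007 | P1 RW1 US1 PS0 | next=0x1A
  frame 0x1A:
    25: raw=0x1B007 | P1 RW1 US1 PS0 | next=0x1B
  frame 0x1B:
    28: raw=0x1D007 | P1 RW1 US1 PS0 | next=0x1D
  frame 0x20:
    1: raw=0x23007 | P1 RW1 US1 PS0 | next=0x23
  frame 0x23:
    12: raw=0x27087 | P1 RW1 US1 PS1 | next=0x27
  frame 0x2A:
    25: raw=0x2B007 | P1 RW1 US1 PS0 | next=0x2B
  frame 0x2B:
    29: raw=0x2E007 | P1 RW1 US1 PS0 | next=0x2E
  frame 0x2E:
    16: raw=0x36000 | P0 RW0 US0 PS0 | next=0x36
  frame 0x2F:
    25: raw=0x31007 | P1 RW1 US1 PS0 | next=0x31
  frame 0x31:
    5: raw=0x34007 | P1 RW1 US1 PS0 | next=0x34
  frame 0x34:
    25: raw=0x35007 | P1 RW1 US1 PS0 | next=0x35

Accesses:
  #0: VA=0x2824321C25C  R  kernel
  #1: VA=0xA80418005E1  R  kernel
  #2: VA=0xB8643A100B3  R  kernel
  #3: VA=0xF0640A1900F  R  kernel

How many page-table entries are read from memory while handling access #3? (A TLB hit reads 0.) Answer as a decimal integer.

Per-access translation:
#0 VA=0x2824321C25C (r,kernel):
  L0 @0x15[5] → 0x16007  P=1,RW=1,US=1,PS=0
  L1 @0x16[9] → 0x1A007  P=1,RW=1,US=1,PS=0
  L2 @0x1A[25] → 0x1B007  P=1,RW=1,US=1,PS=0
  L3 @0x1B[28] → 0x1D007  P=1,RW=1,US=1,PS=0
  → PA=0x1D25C  (4 entries read)
#1 VA=0xA80418005E1 (r,kernel):
  L0 @0x15[21] → 0x20007  P=1,RW=1,US=1,PS=0
  L1 @0x20[1] → 0x23007  P=1,RW=1,US=1,PS=0
  L2 @0x23[12] → 0x27087  P=1,RW=1,US=1,PS=1
  → PA=0x275E1 (huge @L2)  (3 entries read)
#2 VA=0xB8643A100B3 (r,kernel):
  L0 @0x15[23] → 0x2A007  P=1,RW=1,US=1,PS=0
  L1 @0x2A[25] → 0x2B007  P=1,RW=1,US=1,PS=0
  L2 @0x2B[29] → 0x2E007  P=1,RW=1,US=1,PS=0
  L3 @0x2E[16] → 0x36000  P=0,RW=0,US=0,PS=0
  ✗ PAGE_NOT_PRESENT  [4 reads]
#3 VA=0xF0640A1900F (r,kernel):
  L0 @0x15[30] → 0x2F007  P=1,RW=1,US=1,PS=0
  L1 @0x2F[25] → 0x31007  P=1,RW=1,US=1,PS=0
  L2 @0x31[5] → 0x34007  P=1,RW=1,US=1,PS=0
  L3 @0x34[25] → 0x35007  P=1,RW=1,US=1,PS=0
  → PA=0x3500F  (4 entries read)

Entries read for #3: 4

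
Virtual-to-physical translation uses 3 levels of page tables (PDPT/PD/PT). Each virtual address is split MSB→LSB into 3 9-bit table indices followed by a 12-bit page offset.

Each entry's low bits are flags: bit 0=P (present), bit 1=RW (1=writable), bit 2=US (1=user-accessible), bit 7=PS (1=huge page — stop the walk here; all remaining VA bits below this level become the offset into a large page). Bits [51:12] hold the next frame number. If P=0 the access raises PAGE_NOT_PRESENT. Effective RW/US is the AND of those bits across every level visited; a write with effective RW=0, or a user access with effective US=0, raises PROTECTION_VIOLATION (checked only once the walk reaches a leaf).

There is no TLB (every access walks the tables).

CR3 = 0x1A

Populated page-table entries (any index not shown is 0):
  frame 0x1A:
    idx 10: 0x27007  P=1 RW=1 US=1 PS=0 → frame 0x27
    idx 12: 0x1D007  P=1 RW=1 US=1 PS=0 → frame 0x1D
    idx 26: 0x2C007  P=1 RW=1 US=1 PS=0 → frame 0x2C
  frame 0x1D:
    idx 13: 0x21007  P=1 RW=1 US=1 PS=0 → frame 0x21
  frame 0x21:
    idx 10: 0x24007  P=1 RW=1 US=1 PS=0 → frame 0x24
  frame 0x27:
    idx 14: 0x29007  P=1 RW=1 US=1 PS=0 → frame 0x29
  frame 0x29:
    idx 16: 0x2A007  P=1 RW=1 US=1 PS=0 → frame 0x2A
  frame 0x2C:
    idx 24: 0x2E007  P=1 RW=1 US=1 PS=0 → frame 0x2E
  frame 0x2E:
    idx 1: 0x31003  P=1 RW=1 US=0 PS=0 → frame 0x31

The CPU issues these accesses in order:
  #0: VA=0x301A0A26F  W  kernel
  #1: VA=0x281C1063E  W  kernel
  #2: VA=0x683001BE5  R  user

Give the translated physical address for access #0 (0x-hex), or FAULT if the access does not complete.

Per-access translation:
#0 VA=0x301A0A26F (w,kernel):
  L0 @0x1A[12] → 0x1D007  P=1,RW=1,US=1,PS=0
  L1 @0x1D[13] → 0x21007  P=1,RW=1,US=1,PS=0
  L2 @0x21[10] → 0x24007  P=1,RW=1,US=1,PS=0
  ⇒ phys 0x2426F  [3 reads]
#1 VA=0x281C1063E (w,kernel):
  L0 @0x1A[10] → 0x27007  P=1,RW=1,US=1,PS=0
  L1 @0x27[14] → 0x29007  P=1,RW=1,US=1,PS=0
  L2 @0x29[16] → 0x2A007  P=1,RW=1,US=1,PS=0
  ⇒ phys 0x2A63E  [3 reads]
#2 VA=0x683001BE5 (r,user):
  L0 @0x1A[26] → 0x2C007  P=1,RW=1,US=1,PS=0
  L1 @0x2C[24] → 0x2E007  P=1,RW=1,US=1,PS=0
  L2 @0x2E[1] → 0x31003  P=1,RW=1,US=0,PS=0
  ⇒ fault: PROTECTION_VIOLATION  — 3 lookups

Access #0 PA: 0x2426F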